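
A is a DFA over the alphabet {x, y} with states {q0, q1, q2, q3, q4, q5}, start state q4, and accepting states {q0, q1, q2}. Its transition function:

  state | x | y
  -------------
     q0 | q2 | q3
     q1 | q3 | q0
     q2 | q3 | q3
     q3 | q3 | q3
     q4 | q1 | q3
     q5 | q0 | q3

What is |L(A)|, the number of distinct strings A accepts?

The useful subgraph on states {q0, q1, q2, q4} is acyclic, so L(A) is finite; the longest accepting path visits 4 useful states, giving maximum string length 3.
Counting accepting paths from q4 by length: 1 of length 1, 1 of length 2, 1 of length 3. Total 3.

3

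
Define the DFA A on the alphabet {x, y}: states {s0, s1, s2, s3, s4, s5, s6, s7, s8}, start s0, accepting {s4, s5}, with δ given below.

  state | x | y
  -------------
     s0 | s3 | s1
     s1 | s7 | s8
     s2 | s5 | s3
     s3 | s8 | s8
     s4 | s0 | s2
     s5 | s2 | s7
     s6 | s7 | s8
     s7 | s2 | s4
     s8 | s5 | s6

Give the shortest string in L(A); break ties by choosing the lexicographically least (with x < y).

A breadth-first search from s0 reaches an accepting state first via the path s0 → s3 → s8 → s5 on input xxx.
No string of length < 3 is accepted (BFS exhausts all shorter strings without reaching an accepting state), and xxx is the lexicographically least accepting string of length 3.

xxx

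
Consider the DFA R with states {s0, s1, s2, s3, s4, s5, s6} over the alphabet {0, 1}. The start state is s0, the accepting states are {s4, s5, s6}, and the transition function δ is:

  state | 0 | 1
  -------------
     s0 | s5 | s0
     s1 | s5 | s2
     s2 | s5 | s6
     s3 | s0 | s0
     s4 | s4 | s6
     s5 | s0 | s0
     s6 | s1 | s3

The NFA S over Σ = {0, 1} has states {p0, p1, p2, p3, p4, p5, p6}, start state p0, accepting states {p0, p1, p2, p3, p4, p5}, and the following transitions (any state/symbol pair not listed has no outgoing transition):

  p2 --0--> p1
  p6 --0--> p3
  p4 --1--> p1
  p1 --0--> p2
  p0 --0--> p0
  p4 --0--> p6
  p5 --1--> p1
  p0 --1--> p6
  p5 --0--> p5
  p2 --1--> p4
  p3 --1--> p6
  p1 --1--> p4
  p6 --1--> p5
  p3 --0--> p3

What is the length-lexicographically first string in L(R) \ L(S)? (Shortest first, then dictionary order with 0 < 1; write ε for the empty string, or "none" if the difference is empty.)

The string 11110 is accepted by R but not by S.
No shorter string lies in the difference, and 11110 is the lexicographically first length-5 string in L(R) \ L(S).

11110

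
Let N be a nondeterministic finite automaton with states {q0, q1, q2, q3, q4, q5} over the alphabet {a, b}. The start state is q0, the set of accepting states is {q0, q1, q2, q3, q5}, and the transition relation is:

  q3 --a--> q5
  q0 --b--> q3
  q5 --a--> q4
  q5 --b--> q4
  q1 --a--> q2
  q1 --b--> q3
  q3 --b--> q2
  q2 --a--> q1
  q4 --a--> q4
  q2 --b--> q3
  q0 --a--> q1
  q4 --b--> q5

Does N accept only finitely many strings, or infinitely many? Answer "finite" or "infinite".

State q1 is reachable from the start and can reach an accepting state, and it lies on the cycle q1 → q2 → q1.
Traversing that cycle any number of times yields accepted strings of unbounded length, so the language is infinite.

infinite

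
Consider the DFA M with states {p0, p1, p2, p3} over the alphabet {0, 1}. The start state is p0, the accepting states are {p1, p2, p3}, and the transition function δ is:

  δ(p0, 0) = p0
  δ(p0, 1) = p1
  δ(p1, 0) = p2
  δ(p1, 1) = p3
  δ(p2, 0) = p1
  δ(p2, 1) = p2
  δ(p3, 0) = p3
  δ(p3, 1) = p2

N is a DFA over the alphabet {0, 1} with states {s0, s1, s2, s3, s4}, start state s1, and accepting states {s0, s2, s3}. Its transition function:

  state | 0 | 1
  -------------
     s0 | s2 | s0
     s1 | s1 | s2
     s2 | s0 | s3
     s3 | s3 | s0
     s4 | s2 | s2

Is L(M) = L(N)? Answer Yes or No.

Yes

Exploring the product automaton M × N from the start pair (p0, s1), following both machines on each input symbol, reaches 4 state pairs: (p0, s1), (p1, s2), (p2, s0), (p3, s3).
M accepts in {p1, p2, p3} and N accepts in {s0, s2, s3}. In every reachable pair the two components are either both accepting — (p1, s2), (p2, s0), (p3, s3) — or both non-accepting, so no string is accepted by exactly one of the machines: L(M) \ L(N) and L(N) \ L(M) are both empty.
Hence every string is accepted by M iff it is accepted by N, and the two languages coincide.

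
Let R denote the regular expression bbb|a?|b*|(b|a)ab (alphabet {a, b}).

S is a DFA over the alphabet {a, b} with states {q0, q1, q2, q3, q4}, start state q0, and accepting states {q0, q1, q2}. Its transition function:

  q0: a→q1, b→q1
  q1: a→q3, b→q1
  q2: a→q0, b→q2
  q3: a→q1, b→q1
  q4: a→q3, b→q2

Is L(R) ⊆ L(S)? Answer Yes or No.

Converting the expression R to a DFA (subset construction, then merging equivalent states) gives the minimal DFA with states {r0, r1, r2, r3, r4, r5, r6}, start state r0, accepting states {r0, r1, r2, r5, r6} and transitions r0: a→r1, b→r2; r1: a→r3, b→r4; r2: a→r3, b→r5; r3: a→r4, b→r6; r4: a→r4, b→r4; r5: a→r4, b→r5; r6: a→r4, b→r4.
Exploring the product automaton R × S from the start pair (r0, q0), following both machines on each input symbol, reaches 8 state pairs: (r0, q0), (r1, q1), (r2, q1), (r3, q3), (r4, q1), (r5, q1), (r6, q1), (r4, q3).
R accepts in {r0, r1, r2, r5, r6} and S accepts in {q0, q1, q2}. The reachable pairs whose R-component is accepting are (r0, q0), (r1, q1), (r2, q1), (r5, q1), (r6, q1); in each of them the S-component is accepting too, so the product for L(R) \ L(S) (R-component accepting, S-component rejecting) has no reachable accepting pair and the difference is empty.
Hence every string in L(R) is also in L(S).

Yes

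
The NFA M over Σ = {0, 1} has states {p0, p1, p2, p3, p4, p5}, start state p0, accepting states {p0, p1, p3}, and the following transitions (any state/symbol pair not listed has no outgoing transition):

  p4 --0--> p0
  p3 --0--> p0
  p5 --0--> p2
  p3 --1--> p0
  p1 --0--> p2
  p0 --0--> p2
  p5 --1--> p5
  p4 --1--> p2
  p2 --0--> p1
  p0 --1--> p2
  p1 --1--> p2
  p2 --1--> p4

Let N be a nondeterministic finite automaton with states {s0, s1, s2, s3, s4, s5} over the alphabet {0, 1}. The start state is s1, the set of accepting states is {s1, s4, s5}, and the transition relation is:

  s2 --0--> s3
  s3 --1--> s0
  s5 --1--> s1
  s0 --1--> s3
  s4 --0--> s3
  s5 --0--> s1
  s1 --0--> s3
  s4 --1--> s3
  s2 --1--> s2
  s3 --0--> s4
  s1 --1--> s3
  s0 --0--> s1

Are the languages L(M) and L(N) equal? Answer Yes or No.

Yes

Exploring the product automaton M × N from the start pair (p0, s1), following both machines on each input symbol, reaches 4 state pairs: (p0, s1), (p2, s3), (p1, s4), (p4, s0).
M accepts in {p0, p1, p3} and N accepts in {s1, s4, s5}. In every reachable pair the two components are either both accepting — (p0, s1), (p1, s4) — or both non-accepting, so no string is accepted by exactly one of the machines: L(M) \ L(N) and L(N) \ L(M) are both empty.
Hence every string is accepted by M iff it is accepted by N, and the two languages coincide.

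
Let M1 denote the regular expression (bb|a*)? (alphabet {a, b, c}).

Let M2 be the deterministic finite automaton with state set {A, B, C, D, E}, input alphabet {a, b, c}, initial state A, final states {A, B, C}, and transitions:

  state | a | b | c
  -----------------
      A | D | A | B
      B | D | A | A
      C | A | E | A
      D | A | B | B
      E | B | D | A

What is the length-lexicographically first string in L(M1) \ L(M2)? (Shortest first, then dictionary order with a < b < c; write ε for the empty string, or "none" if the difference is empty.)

a

The string a is accepted by M1 but not by M2.
No shorter string lies in the difference, and a is the lexicographically first length-1 string in L(M1) \ L(M2).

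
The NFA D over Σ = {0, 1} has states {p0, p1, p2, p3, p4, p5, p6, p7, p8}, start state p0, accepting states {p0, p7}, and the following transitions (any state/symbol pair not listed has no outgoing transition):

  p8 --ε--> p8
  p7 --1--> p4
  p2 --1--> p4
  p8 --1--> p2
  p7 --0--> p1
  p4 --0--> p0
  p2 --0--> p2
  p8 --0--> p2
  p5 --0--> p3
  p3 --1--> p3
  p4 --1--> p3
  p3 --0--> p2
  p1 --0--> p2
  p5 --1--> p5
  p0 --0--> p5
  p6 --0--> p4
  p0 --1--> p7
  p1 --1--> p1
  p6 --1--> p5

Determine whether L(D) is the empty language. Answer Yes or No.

The empty string ε is accepted: the run p0 ends in the accepting state p0.
Since at least one string is accepted, L(D) is not empty.

No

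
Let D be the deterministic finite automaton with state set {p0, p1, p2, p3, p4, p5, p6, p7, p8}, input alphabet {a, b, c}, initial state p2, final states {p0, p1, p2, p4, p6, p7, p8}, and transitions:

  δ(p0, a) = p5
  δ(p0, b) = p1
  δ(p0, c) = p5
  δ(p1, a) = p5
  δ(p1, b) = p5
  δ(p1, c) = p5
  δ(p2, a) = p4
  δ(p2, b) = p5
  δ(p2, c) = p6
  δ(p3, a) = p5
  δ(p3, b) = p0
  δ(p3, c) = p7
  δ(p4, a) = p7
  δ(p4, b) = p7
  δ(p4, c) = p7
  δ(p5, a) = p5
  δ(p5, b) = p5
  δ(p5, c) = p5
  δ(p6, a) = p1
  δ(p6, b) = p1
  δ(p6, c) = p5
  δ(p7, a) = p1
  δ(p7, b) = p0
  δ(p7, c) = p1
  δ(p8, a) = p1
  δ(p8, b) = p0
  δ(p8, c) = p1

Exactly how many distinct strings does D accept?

20

The useful subgraph on states {p0, p1, p2, p4, p6, p7} is acyclic, so L(D) is finite; the longest accepting path visits 5 useful states, giving maximum string length 4.
Counting accepting paths from p2 by length: 1 of length 0, 2 of length 1, 5 of length 2, 9 of length 3, 3 of length 4. Total 20.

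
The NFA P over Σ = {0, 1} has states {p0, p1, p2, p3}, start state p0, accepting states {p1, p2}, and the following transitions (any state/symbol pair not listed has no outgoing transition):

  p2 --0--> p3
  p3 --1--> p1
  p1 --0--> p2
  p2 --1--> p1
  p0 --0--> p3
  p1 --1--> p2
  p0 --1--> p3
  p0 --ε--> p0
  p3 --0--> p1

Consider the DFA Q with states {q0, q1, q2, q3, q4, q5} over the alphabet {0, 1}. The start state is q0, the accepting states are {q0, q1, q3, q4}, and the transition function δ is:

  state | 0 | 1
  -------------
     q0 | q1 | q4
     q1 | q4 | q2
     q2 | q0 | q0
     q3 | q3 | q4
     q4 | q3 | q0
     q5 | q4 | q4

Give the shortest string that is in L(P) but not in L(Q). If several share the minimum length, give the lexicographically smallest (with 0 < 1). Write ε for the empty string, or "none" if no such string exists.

The string 01 is accepted by P but not by Q.
No shorter string lies in the difference, and 01 is the lexicographically first length-2 string in L(P) \ L(Q).

01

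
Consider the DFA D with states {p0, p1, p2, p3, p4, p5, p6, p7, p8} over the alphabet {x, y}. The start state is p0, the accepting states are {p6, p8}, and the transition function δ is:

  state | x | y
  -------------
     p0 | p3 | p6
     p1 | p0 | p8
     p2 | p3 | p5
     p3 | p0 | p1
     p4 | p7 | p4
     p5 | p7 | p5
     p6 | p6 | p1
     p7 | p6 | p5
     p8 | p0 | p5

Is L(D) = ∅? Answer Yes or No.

No

The string y is accepted: the run p0 → p6 ends in the accepting state p6.
Since at least one string is accepted, L(D) is not empty.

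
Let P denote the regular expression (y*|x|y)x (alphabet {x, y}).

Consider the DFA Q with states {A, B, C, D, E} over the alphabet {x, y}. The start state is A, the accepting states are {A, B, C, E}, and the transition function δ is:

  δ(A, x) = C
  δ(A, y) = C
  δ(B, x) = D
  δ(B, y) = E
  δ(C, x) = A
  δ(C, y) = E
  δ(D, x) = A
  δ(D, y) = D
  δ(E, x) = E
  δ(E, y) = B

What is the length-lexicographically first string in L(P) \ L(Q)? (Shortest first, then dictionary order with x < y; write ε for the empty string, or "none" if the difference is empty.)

yyyx

The string yyyx is accepted by P but not by Q.
No shorter string lies in the difference, and yyyx is the lexicographically first length-4 string in L(P) \ L(Q).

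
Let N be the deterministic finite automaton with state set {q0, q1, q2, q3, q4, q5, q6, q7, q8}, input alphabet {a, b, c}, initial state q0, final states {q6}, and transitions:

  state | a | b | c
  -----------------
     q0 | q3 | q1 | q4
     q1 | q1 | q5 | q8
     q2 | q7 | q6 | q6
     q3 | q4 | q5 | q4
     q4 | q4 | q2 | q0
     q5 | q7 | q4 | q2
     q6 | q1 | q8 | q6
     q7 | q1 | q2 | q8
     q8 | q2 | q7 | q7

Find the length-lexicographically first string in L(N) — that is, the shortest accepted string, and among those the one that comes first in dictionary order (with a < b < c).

cbb

A breadth-first search from q0 reaches an accepting state first via the path q0 → q4 → q2 → q6 on input cbb.
No string of length < 3 is accepted (BFS exhausts all shorter strings without reaching an accepting state), and cbb is the lexicographically least accepting string of length 3.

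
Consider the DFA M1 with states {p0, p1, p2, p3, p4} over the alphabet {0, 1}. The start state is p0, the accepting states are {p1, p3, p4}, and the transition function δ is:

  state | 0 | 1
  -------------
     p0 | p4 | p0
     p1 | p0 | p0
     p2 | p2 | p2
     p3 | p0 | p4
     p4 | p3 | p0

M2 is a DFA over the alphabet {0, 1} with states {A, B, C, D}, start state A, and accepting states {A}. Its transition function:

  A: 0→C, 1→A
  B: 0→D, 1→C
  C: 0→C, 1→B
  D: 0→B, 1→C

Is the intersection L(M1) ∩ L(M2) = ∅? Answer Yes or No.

Exploring the product automaton M1 × M2 from the start pair (p0, A), following both machines on each input symbol, reaches 10 state pairs: (p0, A), (p4, C), (p3, C), (p0, B), (p0, C), (p4, B), (p4, D), (p3, D), (p3, B), (p0, D).
M1 accepts in {p1, p3, p4} and M2 accepts in {A}; no reachable pair has both components accepting, so no string drives both machines to acceptance simultaneously and L(M1) ∩ L(M2) = ∅.
So no string is accepted by both, and the intersection is empty.

Yes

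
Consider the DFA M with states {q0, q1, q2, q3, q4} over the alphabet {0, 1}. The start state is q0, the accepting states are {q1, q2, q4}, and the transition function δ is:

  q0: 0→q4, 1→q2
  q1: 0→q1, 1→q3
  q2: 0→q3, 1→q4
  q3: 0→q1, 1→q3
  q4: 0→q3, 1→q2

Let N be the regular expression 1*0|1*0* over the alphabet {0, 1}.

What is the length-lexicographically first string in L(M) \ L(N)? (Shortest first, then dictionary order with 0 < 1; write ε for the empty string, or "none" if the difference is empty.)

01

The string 01 is accepted by M but not by N.
No shorter string lies in the difference, and 01 is the lexicographically first length-2 string in L(M) \ L(N).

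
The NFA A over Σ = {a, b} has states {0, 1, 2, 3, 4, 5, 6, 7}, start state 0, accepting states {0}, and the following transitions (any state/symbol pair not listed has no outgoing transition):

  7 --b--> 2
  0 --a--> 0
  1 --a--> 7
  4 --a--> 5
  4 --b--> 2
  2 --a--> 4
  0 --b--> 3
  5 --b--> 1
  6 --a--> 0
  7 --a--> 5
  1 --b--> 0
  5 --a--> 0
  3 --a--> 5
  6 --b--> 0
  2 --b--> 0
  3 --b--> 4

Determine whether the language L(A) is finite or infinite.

State 0 is reachable from the start and can reach an accepting state, and it lies on the cycle 0 → 0.
Traversing that cycle any number of times yields accepted strings of unbounded length, so the language is infinite.

infinite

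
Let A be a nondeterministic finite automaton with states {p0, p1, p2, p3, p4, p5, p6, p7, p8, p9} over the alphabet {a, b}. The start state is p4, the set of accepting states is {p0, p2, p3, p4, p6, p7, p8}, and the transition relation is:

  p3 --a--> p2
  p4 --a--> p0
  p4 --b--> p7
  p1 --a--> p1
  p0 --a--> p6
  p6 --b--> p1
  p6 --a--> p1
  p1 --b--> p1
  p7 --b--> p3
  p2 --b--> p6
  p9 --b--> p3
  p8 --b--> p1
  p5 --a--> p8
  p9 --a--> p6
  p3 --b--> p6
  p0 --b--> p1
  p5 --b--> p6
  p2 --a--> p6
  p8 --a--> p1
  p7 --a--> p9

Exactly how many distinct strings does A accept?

15

The useful subgraph on states {p0, p2, p3, p4, p6, p7, p9} is acyclic, so L(A) is finite; the longest accepting path visits 6 useful states, giving maximum string length 5.
Counting accepting paths from p4 by length: 1 of length 0, 2 of length 1, 2 of length 2, 4 of length 3, 4 of length 4, 2 of length 5. Total 15.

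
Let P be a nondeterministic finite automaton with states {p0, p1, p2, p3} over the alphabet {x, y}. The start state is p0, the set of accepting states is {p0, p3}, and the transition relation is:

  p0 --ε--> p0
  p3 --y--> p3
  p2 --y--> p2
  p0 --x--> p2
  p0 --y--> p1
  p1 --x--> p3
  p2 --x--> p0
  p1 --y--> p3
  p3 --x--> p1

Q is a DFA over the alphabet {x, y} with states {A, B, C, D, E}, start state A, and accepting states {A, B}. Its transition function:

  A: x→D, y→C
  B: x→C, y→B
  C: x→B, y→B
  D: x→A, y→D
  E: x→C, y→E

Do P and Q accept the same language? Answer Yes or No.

Yes

Exploring the product automaton P × Q from the start pair (p0, A), following both machines on each input symbol, reaches 4 state pairs: (p0, A), (p2, D), (p1, C), (p3, B).
P accepts in {p0, p3} and Q accepts in {A, B}. In every reachable pair the two components are either both accepting — (p0, A), (p3, B) — or both non-accepting, so no string is accepted by exactly one of the machines: L(P) \ L(Q) and L(Q) \ L(P) are both empty.
Hence every string is accepted by P iff it is accepted by Q, and the two languages coincide.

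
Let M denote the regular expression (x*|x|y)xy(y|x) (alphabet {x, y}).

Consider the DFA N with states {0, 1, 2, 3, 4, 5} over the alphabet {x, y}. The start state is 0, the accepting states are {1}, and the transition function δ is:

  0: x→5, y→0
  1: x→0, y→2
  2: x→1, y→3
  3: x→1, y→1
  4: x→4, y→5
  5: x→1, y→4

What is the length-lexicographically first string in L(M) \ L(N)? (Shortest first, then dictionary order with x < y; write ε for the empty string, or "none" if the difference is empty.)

The string xyx is accepted by M but not by N.
No shorter string lies in the difference, and xyx is the lexicographically first length-3 string in L(M) \ L(N).

xyx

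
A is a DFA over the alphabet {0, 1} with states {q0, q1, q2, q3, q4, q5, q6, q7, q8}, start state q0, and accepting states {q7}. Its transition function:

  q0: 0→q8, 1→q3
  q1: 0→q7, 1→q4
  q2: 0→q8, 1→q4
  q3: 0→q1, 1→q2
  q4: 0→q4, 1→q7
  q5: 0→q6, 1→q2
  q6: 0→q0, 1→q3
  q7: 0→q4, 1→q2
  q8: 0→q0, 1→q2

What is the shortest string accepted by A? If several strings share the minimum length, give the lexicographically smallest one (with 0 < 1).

A breadth-first search from q0 reaches an accepting state first via the path q0 → q3 → q1 → q7 on input 100.
No string of length < 3 is accepted (BFS exhausts all shorter strings without reaching an accepting state), and 100 is the lexicographically least accepting string of length 3.

100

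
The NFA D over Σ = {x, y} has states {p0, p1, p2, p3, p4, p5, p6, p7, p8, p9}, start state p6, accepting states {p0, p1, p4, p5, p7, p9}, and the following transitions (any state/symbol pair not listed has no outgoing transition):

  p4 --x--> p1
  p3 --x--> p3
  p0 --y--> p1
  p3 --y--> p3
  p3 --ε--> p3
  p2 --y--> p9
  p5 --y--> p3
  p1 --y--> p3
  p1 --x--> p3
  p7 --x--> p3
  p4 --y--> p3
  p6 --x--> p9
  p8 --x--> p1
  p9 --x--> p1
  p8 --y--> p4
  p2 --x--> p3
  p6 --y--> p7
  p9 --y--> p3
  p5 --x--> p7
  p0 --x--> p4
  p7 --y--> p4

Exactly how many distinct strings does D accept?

5

The useful subgraph on states {p1, p4, p6, p7, p9} is acyclic, so L(D) is finite; the longest accepting path visits 4 useful states, giving maximum string length 3.
Counting accepting paths from p6 by length: 2 of length 1, 2 of length 2, 1 of length 3. Total 5.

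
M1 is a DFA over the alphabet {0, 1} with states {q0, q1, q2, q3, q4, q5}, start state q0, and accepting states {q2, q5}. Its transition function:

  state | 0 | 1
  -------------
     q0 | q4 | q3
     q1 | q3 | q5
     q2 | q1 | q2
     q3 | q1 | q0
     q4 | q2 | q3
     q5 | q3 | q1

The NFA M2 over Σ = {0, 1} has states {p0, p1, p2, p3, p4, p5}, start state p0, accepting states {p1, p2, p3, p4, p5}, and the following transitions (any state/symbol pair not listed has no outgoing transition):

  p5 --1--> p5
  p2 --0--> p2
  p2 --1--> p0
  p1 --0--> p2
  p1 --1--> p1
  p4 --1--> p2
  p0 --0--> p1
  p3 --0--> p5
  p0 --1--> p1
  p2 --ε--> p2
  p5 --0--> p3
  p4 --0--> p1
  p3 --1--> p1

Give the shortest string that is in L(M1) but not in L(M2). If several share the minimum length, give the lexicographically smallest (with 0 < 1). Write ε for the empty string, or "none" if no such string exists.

001

The string 001 is accepted by M1 but not by M2.
No shorter string lies in the difference, and 001 is the lexicographically first length-3 string in L(M1) \ L(M2).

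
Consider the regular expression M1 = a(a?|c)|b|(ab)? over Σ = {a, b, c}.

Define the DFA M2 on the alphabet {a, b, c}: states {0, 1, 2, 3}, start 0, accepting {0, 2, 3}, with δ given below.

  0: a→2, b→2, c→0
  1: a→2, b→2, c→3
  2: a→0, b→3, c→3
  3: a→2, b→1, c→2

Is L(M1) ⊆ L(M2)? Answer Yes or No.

Converting the expression M1 to a DFA (subset construction, then merging equivalent states) gives the minimal DFA with states {r0, r1, r2, r3}, start state r0, accepting states {r0, r1, r2} and transitions r0: a→r1, b→r2, c→r3; r1: a→r2, b→r2, c→r2; r2: a→r3, b→r3, c→r3; r3: a→r3, b→r3, c→r3.
Exploring the product automaton M1 × M2 from the start pair (r0, 0), following both machines on each input symbol, reaches 9 state pairs: (r0, 0), (r1, 2), (r2, 2), (r3, 0), (r2, 0), (r2, 3), (r3, 3), (r3, 2), (r3, 1).
M1 accepts in {r0, r1, r2} and M2 accepts in {0, 2, 3}. The reachable pairs whose M1-component is accepting are (r0, 0), (r1, 2), (r2, 2), (r2, 0), (r2, 3); in each of them the M2-component is accepting too, so the product for L(M1) \ L(M2) (M1-component accepting, M2-component rejecting) has no reachable accepting pair and the difference is empty.
Hence every string in L(M1) is also in L(M2).

Yes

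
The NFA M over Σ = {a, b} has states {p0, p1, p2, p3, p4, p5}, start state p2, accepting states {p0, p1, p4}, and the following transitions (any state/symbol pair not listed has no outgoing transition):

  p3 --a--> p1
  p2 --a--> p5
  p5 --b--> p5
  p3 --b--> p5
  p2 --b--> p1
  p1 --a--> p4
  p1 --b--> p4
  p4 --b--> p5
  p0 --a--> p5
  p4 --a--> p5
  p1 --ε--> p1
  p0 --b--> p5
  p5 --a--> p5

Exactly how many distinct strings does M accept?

The useful subgraph on states {p1, p2, p4} is acyclic, so L(M) is finite; the longest accepting path visits 3 useful states, giving maximum string length 2.
Counting accepting paths from p2 by length: 1 of length 1, 2 of length 2. Total 3.

3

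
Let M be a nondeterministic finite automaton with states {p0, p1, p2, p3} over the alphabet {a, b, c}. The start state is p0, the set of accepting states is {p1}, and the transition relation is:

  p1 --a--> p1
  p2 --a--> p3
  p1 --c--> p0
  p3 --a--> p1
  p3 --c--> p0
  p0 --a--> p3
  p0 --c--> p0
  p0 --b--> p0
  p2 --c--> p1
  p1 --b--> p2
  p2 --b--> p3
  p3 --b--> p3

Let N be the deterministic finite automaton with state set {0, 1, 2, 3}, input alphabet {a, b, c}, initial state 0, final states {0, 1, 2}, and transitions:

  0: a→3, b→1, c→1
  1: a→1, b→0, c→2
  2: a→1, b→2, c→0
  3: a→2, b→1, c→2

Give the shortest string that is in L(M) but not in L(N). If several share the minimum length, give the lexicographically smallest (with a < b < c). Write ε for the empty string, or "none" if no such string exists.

The string abba is accepted by M but not by N.
No shorter string lies in the difference, and abba is the lexicographically first length-4 string in L(M) \ L(N).

abba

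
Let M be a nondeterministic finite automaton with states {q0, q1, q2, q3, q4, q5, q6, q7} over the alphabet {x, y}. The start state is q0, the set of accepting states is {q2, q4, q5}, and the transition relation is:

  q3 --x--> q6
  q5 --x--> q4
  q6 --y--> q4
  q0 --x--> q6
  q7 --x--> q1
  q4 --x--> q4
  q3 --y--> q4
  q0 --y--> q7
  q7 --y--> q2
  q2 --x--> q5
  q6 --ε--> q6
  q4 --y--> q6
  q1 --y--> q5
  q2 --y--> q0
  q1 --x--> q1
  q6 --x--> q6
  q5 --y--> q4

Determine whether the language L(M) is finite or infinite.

State q4 is reachable from the start and can reach an accepting state, and it lies on the cycle q4 → q4.
Traversing that cycle any number of times yields accepted strings of unbounded length, so the language is infinite.

infinite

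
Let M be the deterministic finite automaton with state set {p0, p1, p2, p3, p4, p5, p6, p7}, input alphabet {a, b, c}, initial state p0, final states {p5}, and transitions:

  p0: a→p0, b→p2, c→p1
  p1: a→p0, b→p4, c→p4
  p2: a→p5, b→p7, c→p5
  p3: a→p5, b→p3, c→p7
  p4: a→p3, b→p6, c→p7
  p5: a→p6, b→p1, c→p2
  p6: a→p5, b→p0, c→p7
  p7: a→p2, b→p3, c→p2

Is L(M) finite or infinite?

State p0 is reachable from the start and can reach an accepting state, and it lies on the cycle p0 → p0.
Traversing that cycle any number of times yields accepted strings of unbounded length, so the language is infinite.

infinite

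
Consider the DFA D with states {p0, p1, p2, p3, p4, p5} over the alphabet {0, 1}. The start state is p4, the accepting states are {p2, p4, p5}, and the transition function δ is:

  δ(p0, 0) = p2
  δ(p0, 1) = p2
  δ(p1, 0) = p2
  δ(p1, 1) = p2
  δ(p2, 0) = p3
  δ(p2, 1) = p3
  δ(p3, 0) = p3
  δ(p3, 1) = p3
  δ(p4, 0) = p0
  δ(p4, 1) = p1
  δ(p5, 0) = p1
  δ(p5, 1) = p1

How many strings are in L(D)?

5

The useful subgraph on states {p0, p1, p2, p4} is acyclic, so L(D) is finite; the longest accepting path visits 3 useful states, giving maximum string length 2.
Counting accepting paths from p4 by length: 1 of length 0, 4 of length 2. Total 5.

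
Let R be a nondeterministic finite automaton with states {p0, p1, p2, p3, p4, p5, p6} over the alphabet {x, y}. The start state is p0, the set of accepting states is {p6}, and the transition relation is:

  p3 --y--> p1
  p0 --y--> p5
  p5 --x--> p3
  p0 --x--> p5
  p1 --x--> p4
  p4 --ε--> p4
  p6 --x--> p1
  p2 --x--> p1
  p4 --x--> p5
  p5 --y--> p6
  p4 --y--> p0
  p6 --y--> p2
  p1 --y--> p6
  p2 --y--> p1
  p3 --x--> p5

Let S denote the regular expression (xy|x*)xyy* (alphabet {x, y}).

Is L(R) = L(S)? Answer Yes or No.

No

The string yy is accepted by R but rejected by S.
So L(R) ≠ L(S).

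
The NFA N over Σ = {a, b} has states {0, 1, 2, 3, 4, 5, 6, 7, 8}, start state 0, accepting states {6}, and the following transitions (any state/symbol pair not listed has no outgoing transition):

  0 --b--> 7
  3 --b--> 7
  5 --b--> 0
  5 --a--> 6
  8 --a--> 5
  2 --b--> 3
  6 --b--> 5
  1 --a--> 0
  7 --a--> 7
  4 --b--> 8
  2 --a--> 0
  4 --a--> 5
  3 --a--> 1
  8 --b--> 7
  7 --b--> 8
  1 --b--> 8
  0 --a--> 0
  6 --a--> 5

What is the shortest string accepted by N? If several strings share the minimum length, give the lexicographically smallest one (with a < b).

bbaa

A breadth-first search from 0 reaches an accepting state first via the path 0 → 7 → 8 → 5 → 6 on input bbaa.
No string of length < 4 is accepted (BFS exhausts all shorter strings without reaching an accepting state), and bbaa is the lexicographically least accepting string of length 4.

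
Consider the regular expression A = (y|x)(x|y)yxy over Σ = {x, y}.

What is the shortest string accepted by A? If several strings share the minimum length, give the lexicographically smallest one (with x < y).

xxyxy

By inspection of the expression, no string of length less than 5 matches, and xxyxy is the lexicographically first match of length 5.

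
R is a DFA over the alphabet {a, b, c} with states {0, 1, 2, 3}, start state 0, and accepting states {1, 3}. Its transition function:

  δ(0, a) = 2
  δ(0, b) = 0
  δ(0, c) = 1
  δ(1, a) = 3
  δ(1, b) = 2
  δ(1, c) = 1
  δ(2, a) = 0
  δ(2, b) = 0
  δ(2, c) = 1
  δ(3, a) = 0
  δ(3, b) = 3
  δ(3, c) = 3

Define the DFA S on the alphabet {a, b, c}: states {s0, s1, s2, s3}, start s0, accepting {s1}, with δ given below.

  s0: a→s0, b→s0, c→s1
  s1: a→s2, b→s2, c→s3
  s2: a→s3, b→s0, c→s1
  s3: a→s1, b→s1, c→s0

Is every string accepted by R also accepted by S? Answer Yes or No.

The string ca is in L(R) but not in L(S).
So L(R) ⊄ L(S).

No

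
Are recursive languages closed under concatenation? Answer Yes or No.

Yes

For an input of length n, try each of the n+1 split points, running the decider for L₁ on the prefix and the decider for L₂ on the suffix; accept if some split succeeds. Finitely many halting sub-runs, so this decides L₁L₂.
So the recursive languages are closed under concatenation.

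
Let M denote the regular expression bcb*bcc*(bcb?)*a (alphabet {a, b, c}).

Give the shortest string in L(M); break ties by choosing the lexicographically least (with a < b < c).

bcbca

By inspection of the expression, no string of length less than 5 matches, and bcbca is the lexicographically first match of length 5.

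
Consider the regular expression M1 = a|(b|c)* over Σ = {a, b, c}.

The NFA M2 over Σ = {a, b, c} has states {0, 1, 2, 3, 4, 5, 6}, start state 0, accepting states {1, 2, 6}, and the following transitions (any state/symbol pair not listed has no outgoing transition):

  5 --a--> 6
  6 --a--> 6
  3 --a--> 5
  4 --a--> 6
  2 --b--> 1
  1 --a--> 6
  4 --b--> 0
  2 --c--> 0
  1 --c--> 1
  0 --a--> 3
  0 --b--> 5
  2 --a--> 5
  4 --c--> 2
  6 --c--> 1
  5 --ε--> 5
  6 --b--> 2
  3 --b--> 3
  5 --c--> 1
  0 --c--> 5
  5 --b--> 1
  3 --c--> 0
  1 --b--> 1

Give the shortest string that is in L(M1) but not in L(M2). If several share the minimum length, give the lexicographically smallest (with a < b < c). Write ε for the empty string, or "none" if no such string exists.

The empty string ε is accepted by M1 but not by M2.
Since ε is the unique shortest string, it is the required witness.

ε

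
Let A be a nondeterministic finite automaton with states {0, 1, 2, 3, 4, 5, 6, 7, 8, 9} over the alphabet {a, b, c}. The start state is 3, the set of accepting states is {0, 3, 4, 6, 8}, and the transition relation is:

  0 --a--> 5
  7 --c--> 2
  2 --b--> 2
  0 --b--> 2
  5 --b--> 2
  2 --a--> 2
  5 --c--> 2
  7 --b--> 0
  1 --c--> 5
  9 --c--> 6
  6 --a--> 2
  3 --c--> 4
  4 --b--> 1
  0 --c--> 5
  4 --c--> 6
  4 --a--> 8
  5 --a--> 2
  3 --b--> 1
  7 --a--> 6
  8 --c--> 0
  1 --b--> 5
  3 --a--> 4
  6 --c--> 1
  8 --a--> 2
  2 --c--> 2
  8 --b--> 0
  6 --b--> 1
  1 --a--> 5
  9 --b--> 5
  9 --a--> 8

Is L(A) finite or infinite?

The useful states (reachable from 3 and able to reach an accepting state) are {0, 3, 4, 6, 8}.
Restricted to these states the transition graph has no cycle, so every accepting path has bounded length and L is finite.

finite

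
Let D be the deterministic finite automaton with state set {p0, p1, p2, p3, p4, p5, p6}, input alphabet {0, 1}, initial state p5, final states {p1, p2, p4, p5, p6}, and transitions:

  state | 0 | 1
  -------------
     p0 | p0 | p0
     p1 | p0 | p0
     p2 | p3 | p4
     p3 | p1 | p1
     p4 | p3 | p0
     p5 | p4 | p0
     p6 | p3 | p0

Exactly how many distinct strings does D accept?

4

The useful subgraph on states {p1, p3, p4, p5} is acyclic, so L(D) is finite; the longest accepting path visits 4 useful states, giving maximum string length 3.
Counting accepting paths from p5 by length: 1 of length 0, 1 of length 1, 2 of length 3. Total 4.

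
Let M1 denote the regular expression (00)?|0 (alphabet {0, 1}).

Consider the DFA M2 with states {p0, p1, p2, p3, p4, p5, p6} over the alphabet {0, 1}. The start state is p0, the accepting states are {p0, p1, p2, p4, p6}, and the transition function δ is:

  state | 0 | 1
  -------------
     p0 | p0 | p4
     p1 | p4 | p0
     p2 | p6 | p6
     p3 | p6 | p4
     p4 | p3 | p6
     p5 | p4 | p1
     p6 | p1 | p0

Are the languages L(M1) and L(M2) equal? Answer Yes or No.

The string 1 is accepted by M2 but rejected by M1.
So L(M1) ≠ L(M2).

No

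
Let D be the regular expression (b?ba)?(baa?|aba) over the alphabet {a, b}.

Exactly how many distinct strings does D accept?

9

The expression has no Kleene star, so L(D) is finite. Expanding the alternatives gives {ba, aba, baa, baba, baaba, babaa, bbaba, bbaaba, bbabaa}.
That is 1 of length 2, 2 of length 3, 1 of length 4, 3 of length 5, 2 of length 6: 9 strings in all.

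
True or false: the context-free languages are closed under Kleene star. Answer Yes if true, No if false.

Yes

If S₁ is the start symbol of a grammar for L, the grammar with new start symbol S and productions S → S₁S | ε generates L*.
So the context-free languages are closed under Kleene star.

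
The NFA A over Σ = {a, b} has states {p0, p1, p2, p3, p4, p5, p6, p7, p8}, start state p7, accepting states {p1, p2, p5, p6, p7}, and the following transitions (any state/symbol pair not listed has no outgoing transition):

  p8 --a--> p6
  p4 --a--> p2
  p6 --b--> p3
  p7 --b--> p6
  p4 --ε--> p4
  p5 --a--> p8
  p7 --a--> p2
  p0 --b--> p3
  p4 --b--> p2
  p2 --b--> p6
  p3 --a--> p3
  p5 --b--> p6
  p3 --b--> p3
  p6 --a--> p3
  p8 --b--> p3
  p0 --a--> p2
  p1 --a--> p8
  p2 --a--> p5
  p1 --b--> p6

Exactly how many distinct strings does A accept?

7

The useful subgraph on states {p2, p5, p6, p7, p8} is acyclic, so L(A) is finite; the longest accepting path visits 5 useful states, giving maximum string length 4.
Counting accepting paths from p7 by length: 1 of length 0, 2 of length 1, 2 of length 2, 1 of length 3, 1 of length 4. Total 7.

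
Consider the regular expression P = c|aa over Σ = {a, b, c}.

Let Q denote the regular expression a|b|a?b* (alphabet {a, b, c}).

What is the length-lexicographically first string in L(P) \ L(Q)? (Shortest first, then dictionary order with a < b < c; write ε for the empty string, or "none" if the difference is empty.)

The string c is accepted by P but not by Q.
No shorter string lies in the difference, and c is the lexicographically first length-1 string in L(P) \ L(Q).

c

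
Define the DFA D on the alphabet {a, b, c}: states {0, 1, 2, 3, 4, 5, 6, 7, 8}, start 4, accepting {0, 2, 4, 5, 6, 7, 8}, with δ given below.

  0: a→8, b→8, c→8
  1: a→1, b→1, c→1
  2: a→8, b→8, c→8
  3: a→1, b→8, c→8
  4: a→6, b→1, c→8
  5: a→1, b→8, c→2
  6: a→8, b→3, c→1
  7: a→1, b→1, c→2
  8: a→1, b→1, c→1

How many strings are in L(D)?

The useful subgraph on states {3, 4, 6, 8} is acyclic, so L(D) is finite; the longest accepting path visits 4 useful states, giving maximum string length 3.
Counting accepting paths from 4 by length: 1 of length 0, 2 of length 1, 1 of length 2, 2 of length 3. Total 6.

6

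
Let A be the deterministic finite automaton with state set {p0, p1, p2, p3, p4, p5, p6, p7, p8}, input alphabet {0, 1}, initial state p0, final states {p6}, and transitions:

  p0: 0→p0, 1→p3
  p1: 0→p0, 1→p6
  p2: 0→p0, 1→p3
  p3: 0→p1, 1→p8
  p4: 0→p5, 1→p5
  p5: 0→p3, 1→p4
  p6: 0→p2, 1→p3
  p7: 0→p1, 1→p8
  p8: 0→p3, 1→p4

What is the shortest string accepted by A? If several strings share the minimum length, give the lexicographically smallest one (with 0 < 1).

101

A breadth-first search from p0 reaches an accepting state first via the path p0 → p3 → p1 → p6 on input 101.
No string of length < 3 is accepted (BFS exhausts all shorter strings without reaching an accepting state), and 101 is the lexicographically least accepting string of length 3.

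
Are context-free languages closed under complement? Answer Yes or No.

No

CFLs are closed under union, so if they were also closed under complement they would be closed under intersection by De Morgan (L₁ ∩ L₂ is the complement of the union of the complements). But {aⁿbⁿcᵐ} ∩ {aᵐbⁿcⁿ} = {aⁿbⁿcⁿ} is not context-free although both operands are.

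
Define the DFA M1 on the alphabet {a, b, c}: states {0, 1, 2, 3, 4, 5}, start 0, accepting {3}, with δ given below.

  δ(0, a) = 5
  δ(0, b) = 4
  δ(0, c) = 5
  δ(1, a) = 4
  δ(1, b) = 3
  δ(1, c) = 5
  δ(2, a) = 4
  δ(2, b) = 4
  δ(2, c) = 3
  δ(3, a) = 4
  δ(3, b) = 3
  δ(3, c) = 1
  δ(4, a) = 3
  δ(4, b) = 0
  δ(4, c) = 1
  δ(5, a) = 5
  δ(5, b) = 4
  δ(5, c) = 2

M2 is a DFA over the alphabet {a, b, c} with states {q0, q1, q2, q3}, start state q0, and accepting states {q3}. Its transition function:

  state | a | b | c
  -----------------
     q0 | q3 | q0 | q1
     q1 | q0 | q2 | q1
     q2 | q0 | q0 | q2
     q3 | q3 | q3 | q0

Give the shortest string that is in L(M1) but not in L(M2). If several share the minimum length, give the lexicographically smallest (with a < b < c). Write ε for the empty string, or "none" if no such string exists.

The string acc is accepted by M1 but not by M2.
No shorter string lies in the difference, and acc is the lexicographically first length-3 string in L(M1) \ L(M2).

acc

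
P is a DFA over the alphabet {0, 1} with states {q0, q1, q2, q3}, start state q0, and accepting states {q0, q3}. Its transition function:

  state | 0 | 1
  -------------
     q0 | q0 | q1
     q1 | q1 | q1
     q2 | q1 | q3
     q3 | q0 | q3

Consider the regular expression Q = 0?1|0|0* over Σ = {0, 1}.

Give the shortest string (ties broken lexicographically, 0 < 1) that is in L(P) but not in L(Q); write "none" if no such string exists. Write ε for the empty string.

Converting the expression Q to a DFA (subset construction, then merging equivalent states) gives the minimal DFA with states {r0, r1, r2, r3, r4}, start state r0, accepting states {r0, r1, r2, r3} and transitions r0: 0→r1, 1→r2; r1: 0→r3, 1→r2; r2: 0→r4, 1→r4; r3: 0→r3, 1→r4; r4: 0→r4, 1→r4.
Exploring the product automaton P × Q from the start pair (q0, r0), following both machines on each input symbol, reaches 5 state pairs: (q0, r0), (q0, r1), (q1, r2), (q0, r3), (q1, r4).
P accepts in {q0, q3} and Q accepts in {r0, r1, r2, r3}. The reachable pairs whose P-component is accepting are (q0, r0), (q0, r1), (q0, r3); in each of them the Q-component is accepting too, so the product for L(P) \ L(Q) (P-component accepting, Q-component rejecting) has no reachable accepting pair and the difference is empty.
So every string accepted by P is also accepted by Q: L(P) \ L(Q) = ∅ and there is no such string.

none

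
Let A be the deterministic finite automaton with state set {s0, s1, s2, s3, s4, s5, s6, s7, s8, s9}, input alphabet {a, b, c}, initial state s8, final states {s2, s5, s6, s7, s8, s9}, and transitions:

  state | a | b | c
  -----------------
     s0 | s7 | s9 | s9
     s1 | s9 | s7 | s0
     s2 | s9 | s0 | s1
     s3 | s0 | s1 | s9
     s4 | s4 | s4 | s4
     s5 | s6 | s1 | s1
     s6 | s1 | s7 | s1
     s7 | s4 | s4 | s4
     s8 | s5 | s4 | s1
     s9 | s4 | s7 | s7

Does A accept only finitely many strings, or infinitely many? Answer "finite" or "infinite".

The useful states (reachable from s8 and able to reach an accepting state) are {s0, s1, s5, s6, s7, s8, s9}.
Restricted to these states the transition graph has no cycle, so every accepting path has bounded length and L is finite.

finite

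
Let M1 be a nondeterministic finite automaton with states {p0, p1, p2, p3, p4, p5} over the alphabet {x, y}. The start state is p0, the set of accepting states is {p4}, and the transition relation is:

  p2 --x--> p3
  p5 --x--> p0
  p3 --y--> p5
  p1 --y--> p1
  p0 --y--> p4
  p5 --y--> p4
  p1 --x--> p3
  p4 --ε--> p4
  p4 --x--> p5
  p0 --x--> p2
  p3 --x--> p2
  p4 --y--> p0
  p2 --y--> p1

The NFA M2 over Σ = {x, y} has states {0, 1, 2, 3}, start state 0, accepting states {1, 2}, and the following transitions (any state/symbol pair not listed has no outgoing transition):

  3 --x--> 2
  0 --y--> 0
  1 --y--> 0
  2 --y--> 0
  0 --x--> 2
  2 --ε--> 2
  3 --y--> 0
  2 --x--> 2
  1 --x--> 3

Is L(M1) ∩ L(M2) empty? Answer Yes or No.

Exploring the product automaton M1 × M2 from the start pair (p0, 0), following both machines on each input symbol, reaches 8 state pairs: (p0, 0), (p2, 2), (p4, 0), (p3, 2), (p1, 0), (p5, 2), (p5, 0), (p0, 2).
M1 accepts in {p4} and M2 accepts in {1, 2}; no reachable pair has both components accepting, so no string drives both machines to acceptance simultaneously and L(M1) ∩ L(M2) = ∅.
So no string is accepted by both, and the intersection is empty.

Yes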